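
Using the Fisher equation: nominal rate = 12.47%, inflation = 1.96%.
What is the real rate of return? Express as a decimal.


Formula: (1 + r_real) = (1 + r_nom) / (1 + inflation)
Substituting: (1 + r_real) = 1.1247 / 1.0196
(1 + r_real) = 1.10308
r_real = 1.10308 - 1 = 0.10308

0.10308


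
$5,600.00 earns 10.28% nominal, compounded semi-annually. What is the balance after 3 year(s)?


Formula: FV = P * (1 + r/m)^(m*t)
Period rate: r/m = 0.1028 / 2 = 0.0514
Total periods: m*t = 2 * 3 = 6
Growth factor: (1 + 0.0514)^6 = 1.350852
FV = $5,600.00 * 1.350852 = $7,564.77

$7,564.77


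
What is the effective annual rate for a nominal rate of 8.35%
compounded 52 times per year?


Formula: EAR = (1 + r/m)^m - 1
Period rate: r/m = 0.0835 / 52 = 0.001606
Compounding: (1 + 0.001606)^52 = 1.087012
EAR = 1.087012 - 1 = 0.087012

0.087012


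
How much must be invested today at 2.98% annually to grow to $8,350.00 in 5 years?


Formula: PV = FV / (1 + r)^n
Substituting: PV = $8,350.00 / (1 + 0.0298)^5
Discount factor: (1.0298)^5 = 1.158149
PV = $8,350.00 / 1.158149 = $7,209.78

$7,209.78


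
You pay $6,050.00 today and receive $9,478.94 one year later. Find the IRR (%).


Formula: IRR = C1/C0 - 1
Substituting: IRR = $9,478.94 / $6,050.00 - 1
Ratio: 1.566767 - 1 = 0.566767
IRR = 56.6767%

56.6767%


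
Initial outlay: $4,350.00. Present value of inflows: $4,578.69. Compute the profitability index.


Formula: PI = PV(cash flows) / initial investment
Substituting: PI = $4,578.69 / $4,350.00
PI = 1.0526

1.0526


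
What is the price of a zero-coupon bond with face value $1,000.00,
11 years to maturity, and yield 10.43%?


Formula: Price = FV / (1 + r)^n
Substituting: Price = $1,000.00 / (1 + 0.1043)^11
Discount factor: (1.1043)^11 = 2.978227
Price = $1,000.00 / 2.978227 = $335.77

$335.77


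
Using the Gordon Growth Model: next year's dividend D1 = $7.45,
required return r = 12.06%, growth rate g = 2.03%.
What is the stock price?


Formula: P = D1 / (r - g)
Spread: r - g = 0.1206 - 0.0203 = 0.1003
Substituting: P = $7.45 / 0.1003
P = $74.28

$74.28


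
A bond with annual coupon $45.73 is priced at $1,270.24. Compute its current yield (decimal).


Formula: Current yield = annual coupon / price
Substituting: CY = $45.73 / $1,270.24
CY = 0.036001

0.036001


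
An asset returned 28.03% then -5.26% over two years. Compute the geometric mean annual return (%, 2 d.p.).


Formula: Geometric mean = ((1+r1)*(1+r2))^(1/2) - 1
Product: (1 + 0.2803) * (1 + -0.0526) = 1.2803 * 0.9474 = 1.212956
Square root: 1.212956^0.5 = 1.101343
Geometric mean = 1.101343 - 1 = 0.101343
As percentage: 10.13%

10.13%


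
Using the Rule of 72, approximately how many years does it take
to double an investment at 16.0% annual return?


Formula: Years ≈ 72 / r
Substituting: Years ≈ 72 / 16.0
Years ≈ 4.5

4.5 years


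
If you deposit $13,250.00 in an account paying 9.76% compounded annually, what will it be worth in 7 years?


Formula: FV = P * (1 + r)^n
Substituting: FV = $13,250.00 * (1 + 0.0976)^7
Growth factor: (1.0976)^7 = 1.919149
FV = $13,250.00 * 1.919149 = $25,428.72

$25,428.72


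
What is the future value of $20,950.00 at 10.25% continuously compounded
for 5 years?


Formula: FV = P * e^(r*t)
Exponent: r*t = 0.1025 * 5 = 0.5125
e^(0.5125) = 1.66946
FV = $20,950.00 * 1.66946 = $34,975.18

$34,975.18


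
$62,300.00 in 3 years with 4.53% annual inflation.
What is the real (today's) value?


Formula: Real value = nominal / (1 + inflation)^years
Price level: (1 + 0.0453)^3 = 1.142149
Real value = $62,300.00 / 1.142149 = $54,546.29

$54,546.29


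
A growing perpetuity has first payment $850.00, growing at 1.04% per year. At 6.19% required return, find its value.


Formula: PV = C / (r - g)
Spread: r - g = 0.0619 - 0.0104 = 0.0515
Substituting: PV = $850.00 / 0.0515
PV = $16,504.85

$16,504.85


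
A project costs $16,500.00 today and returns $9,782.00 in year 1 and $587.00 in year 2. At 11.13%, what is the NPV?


Formula: NPV = C0 + C1/(1+r) + C2/(1+r)^2
Discount C1: $9,782.00 / (1 + 0.1113) = $8,802.30
Discount C2: $587.00 / (1 + 0.1113)^2 = $475.31
NPV = -$16,500.00 + $8,802.30 + $475.31 = -$7,222.39

-$7,222.39


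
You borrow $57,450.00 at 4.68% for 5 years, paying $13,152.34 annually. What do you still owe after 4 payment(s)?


Formula: Balance = PV*(1+r)^k - PMT*((1+r)^k - 1)/r
Growth: (1 + 0.0468)^4 = 1.200756
Accumulated factor: ((1+r)^k - 1)/r = 4.289663
Balance = $57,450.00 * 1.200756 - $13,152.34 * 4.289663
Balance = $12,564.33

$12,564.33


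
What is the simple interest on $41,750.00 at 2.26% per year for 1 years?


Formula: I = P * r * t
Substituting: I = $41,750.00 * 0.0226 * 1
Step: I = $41,750.00 * 0.0226
I = $943.55

$943.55


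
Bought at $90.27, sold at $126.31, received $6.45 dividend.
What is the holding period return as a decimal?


Formula: HPR = (P1 - P0 + D) / P0
Gain: $126.31 - $90.27 + $6.45 = $42.49
HPR = $42.49 / $90.27 = 0.4707

0.4707


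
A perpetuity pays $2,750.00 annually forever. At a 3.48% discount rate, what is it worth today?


Formula: PV = C / r
Substituting: PV = $2,750.00 / 0.0348
PV = $79,022.99

$79,022.99


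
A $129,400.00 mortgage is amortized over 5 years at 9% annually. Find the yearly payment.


Formula: PMT = PV * r / (1 - (1+r)^(-n))
Denominator: 1 - (1 + 0.09)^(-5) = 0.350069
Numerator: $129,400.00 * 0.09 = 11646.0
PMT = 11646.0 / 0.350069 = $33,267.76

$33,267.76


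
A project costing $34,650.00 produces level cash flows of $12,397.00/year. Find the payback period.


Formula: Payback = investment / annual cash flow
Substituting: Payback = $34,650.00 / $12,397.00
Payback = 2.795 years

2.795 years


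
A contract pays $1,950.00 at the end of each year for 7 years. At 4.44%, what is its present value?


Formula: PV = PMT * (1 - (1+r)^(-n)) / r
Discount factor: (1 + 0.0444)^(-7) = 0.737789
Bracket: 1 - 0.737789 = 0.262211
PV = $1,950.00 * 0.262211 / 0.0444 = $11,516.04

$11,516.04


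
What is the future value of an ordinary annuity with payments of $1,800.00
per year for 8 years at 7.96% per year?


Formula: FV = PMT * ((1+r)^n - 1) / r
Growth factor: (1 + 0.0796)^8 = 1.845453
Numerator: 1.845453 - 1 = 0.845453
FV = $1,800.00 * 0.845453 / 0.0796 = $19,118.29

$19,118.29


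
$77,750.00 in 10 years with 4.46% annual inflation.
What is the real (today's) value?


Formula: Real value = nominal / (1 + inflation)^years
Price level: (1 + 0.0446)^10 = 1.547035
Real value = $77,750.00 / 1.547035 = $50,257.42

$50,257.42


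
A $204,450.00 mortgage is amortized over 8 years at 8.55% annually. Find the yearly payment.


Formula: PMT = PV * r / (1 - (1+r)^(-n))
Denominator: 1 - (1 + 0.0855)^(-8) = 0.481246
Numerator: $204,450.00 * 0.0855 = 17480.475
PMT = 17480.475 / 0.481246 = $36,323.36

$36,323.36


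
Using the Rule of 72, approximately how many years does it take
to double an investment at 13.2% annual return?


Formula: Years ≈ 72 / r
Substituting: Years ≈ 72 / 13.2
Years ≈ 5.5

5.5 years


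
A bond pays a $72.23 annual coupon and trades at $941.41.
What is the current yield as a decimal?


Formula: Current yield = annual coupon / price
Substituting: CY = $72.23 / $941.41
CY = 0.076725

0.076725


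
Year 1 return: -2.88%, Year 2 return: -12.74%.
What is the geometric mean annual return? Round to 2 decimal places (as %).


Formula: Geometric mean = ((1+r1)*(1+r2))^(1/2) - 1
Product: (1 + -0.0288) * (1 + -0.1274) = 0.9712 * 0.8726 = 0.847469
Square root: 0.847469^0.5 = 0.920581
Geometric mean = 0.920581 - 1 = -0.079419
As percentage: -7.94%

-7.94%


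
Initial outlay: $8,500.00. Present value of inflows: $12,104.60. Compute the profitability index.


Formula: PI = PV(cash flows) / initial investment
Substituting: PI = $12,104.60 / $8,500.00
PI = 1.4241

1.4241


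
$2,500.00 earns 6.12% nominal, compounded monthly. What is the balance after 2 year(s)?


Formula: FV = P * (1 + r/m)^(m*t)
Period rate: r/m = 0.0612 / 12 = 0.0051
Total periods: m*t = 12 * 2 = 24
Growth factor: (1 + 0.0051)^24 = 1.129855
FV = $2,500.00 * 1.129855 = $2,824.64

$2,824.64


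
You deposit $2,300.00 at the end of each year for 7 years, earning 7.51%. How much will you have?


Formula: FV = PMT * ((1+r)^n - 1) / r
Growth factor: (1 + 0.0751)^7 = 1.66013
Numerator: 1.66013 - 1 = 0.66013
FV = $2,300.00 * 0.66013 / 0.0751 = $20,217.02

$20,217.02


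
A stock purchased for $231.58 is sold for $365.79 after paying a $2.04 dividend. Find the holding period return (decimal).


Formula: HPR = (P1 - P0 + D) / P0
Gain: $365.79 - $231.58 + $2.04 = $136.25
HPR = $136.25 / $231.58 = 0.5883

0.5883


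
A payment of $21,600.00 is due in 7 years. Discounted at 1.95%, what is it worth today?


Formula: PV = FV / (1 + r)^n
Substituting: PV = $21,600.00 / (1 + 0.0195)^7
Discount factor: (1.0195)^7 = 1.14475
PV = $21,600.00 / 1.14475 = $18,868.75

$18,868.75


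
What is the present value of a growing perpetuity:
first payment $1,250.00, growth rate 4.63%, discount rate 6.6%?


Formula: PV = C / (r - g)
Spread: r - g = 0.066 - 0.0463 = 0.0197
Substituting: PV = $1,250.00 / 0.0197
PV = $63,451.78

$63,451.78


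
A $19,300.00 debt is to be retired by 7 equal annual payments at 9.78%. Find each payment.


Formula: PMT = PV * r / (1 - (1+r)^(-n))
Denominator: 1 - (1 + 0.0978)^(-7) = 0.4796
Numerator: $19,300.00 * 0.0978 = 1887.54
PMT = 1887.54 / 0.4796 = $3,935.66

$3,935.66


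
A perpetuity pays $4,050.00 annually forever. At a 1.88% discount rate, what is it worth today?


Formula: PV = C / r
Substituting: PV = $4,050.00 / 0.0188
PV = $215,425.53

$215,425.53


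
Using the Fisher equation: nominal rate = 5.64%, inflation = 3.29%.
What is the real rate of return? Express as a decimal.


Formula: (1 + r_real) = (1 + r_nom) / (1 + inflation)
Substituting: (1 + r_real) = 1.0564 / 1.0329
(1 + r_real) = 1.022751
r_real = 1.022751 - 1 = 0.022751

0.022751


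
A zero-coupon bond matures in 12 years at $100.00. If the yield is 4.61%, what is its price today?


Formula: Price = FV / (1 + r)^n
Substituting: Price = $100.00 / (1 + 0.0461)^12
Discount factor: (1.0461)^12 = 1.717428
Price = $100.00 / 1.717428 = $58.23

$58.23


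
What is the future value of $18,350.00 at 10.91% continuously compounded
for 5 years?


Formula: FV = P * e^(r*t)
Exponent: r*t = 0.1091 * 5 = 0.5455
e^(0.5455) = 1.725471
FV = $18,350.00 * 1.725471 = $31,662.39

$31,662.39


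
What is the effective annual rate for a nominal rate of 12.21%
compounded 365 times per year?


Formula: EAR = (1 + r/m)^m - 1
Period rate: r/m = 0.1221 / 365 = 0.000335
Compounding: (1 + 0.000335)^365 = 1.129844
EAR = 1.129844 - 1 = 0.129844

0.129844


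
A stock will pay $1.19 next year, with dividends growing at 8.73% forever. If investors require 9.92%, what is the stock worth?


Formula: P = D1 / (r - g)
Spread: r - g = 0.0992 - 0.0873 = 0.0119
Substituting: P = $1.19 / 0.0119
P = $100.00

$100.00


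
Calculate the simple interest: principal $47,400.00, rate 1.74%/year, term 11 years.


Formula: I = P * r * t
Substituting: I = $47,400.00 * 0.0174 * 11
Step: I = $47,400.00 * 0.1914
I = $9,072.36

$9,072.36


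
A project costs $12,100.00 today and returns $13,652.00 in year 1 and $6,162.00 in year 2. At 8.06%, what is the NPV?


Formula: NPV = C0 + C1/(1+r) + C2/(1+r)^2
Discount C1: $13,652.00 / (1 + 0.0806) = $12,633.72
Discount C2: $6,162.00 / (1 + 0.0806)^2 = $5,277.06
NPV = -$12,100.00 + $12,633.72 + $5,277.06 = $5,810.78

$5,810.78


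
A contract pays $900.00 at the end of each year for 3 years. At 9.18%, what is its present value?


Formula: PV = PMT * (1 - (1+r)^(-n)) / r
Discount factor: (1 + 0.0918)^(-3) = 0.768371
Bracket: 1 - 0.768371 = 0.231629
PV = $900.00 * 0.231629 / 0.0918 = $2,270.88

$2,270.88


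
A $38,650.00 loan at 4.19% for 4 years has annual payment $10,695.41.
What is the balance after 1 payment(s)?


Formula: Balance = PV*(1+r)^k - PMT*((1+r)^k - 1)/r
Growth: (1 + 0.0419)^1 = 1.0419
Accumulated factor: ((1+r)^k - 1)/r = 1.0
Balance = $38,650.00 * 1.0419 - $10,695.41 * 1.0
Balance = $29,574.03

$29,574.03


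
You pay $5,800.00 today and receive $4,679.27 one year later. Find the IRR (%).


Formula: IRR = C1/C0 - 1
Substituting: IRR = $4,679.27 / $5,800.00 - 1
Ratio: 0.806771 - 1 = -0.193229
IRR = -19.3229%

-19.3229%


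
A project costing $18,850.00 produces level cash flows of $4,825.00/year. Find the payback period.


Formula: Payback = investment / annual cash flow
Substituting: Payback = $18,850.00 / $4,825.00
Payback = 3.9067 years

3.9067 years


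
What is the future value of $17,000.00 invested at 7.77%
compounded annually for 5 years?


Formula: FV = P * (1 + r)^n
Substituting: FV = $17,000.00 * (1 + 0.0777)^5
Growth factor: (1.0777)^5 = 1.453749
FV = $17,000.00 * 1.453749 = $24,713.73

$24,713.73


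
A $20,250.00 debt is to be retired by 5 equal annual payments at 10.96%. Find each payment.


Formula: PMT = PV * r / (1 - (1+r)^(-n))
Denominator: 1 - (1 + 0.1096)^(-5) = 0.405478
Numerator: $20,250.00 * 0.1096 = 2219.4
PMT = 2219.4 / 0.405478 = $5,473.54

$5,473.54


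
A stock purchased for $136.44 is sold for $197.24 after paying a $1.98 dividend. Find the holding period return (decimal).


Formula: HPR = (P1 - P0 + D) / P0
Gain: $197.24 - $136.44 + $1.98 = $62.78
HPR = $62.78 / $136.44 = 0.4601

0.4601


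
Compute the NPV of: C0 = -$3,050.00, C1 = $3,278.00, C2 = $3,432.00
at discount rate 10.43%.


Formula: NPV = C0 + C1/(1+r) + C2/(1+r)^2
Discount C1: $3,278.00 / (1 + 0.1043) = $2,968.40
Discount C2: $3,432.00 / (1 + 0.1043)^2 = $2,814.32
NPV = -$3,050.00 + $2,968.40 + $2,814.32 = $2,732.71

$2,732.71


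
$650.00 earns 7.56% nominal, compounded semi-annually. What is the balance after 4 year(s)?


Formula: FV = P * (1 + r/m)^(m*t)
Period rate: r/m = 0.0756 / 2 = 0.0378
Total periods: m*t = 2 * 4 = 8
Growth factor: (1 + 0.0378)^8 = 1.345579
FV = $650.00 * 1.345579 = $874.63

$874.63


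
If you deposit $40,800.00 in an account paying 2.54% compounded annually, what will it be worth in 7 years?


Formula: FV = P * (1 + r)^n
Substituting: FV = $40,800.00 * (1 + 0.0254)^7
Growth factor: (1.0254)^7 = 1.191937
FV = $40,800.00 * 1.191937 = $48,631.02

$48,631.02


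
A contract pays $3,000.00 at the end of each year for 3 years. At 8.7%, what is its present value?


Formula: PV = PMT * (1 - (1+r)^(-n)) / r
Discount factor: (1 + 0.087)^(-3) = 0.778595
Bracket: 1 - 0.778595 = 0.221405
PV = $3,000.00 * 0.221405 / 0.087 = $7,634.67

$7,634.67


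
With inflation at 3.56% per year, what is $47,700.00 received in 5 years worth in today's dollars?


Formula: Real value = nominal / (1 + inflation)^years
Price level: (1 + 0.0356)^5 = 1.191133
Real value = $47,700.00 / 1.191133 = $40,045.91

$40,045.91


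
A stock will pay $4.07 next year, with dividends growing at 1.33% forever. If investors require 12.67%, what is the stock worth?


Formula: P = D1 / (r - g)
Spread: r - g = 0.1267 - 0.0133 = 0.1134
Substituting: P = $4.07 / 0.1134
P = $35.89

$35.89


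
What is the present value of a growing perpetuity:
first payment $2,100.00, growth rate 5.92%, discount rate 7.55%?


Formula: PV = C / (r - g)
Spread: r - g = 0.0755 - 0.0592 = 0.0163
Substituting: PV = $2,100.00 / 0.0163
PV = $128,834.36

$128,834.36


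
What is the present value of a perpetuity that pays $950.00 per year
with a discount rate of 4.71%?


Formula: PV = C / r
Substituting: PV = $950.00 / 0.0471
PV = $20,169.85

$20,169.85


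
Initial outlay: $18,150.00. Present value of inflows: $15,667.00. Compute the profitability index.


Formula: PI = PV(cash flows) / initial investment
Substituting: PI = $15,667.00 / $18,150.00
PI = 0.8632

0.8632


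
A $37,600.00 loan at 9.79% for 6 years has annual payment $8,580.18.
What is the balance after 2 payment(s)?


Formula: Balance = PV*(1+r)^k - PMT*((1+r)^k - 1)/r
Growth: (1 + 0.0979)^2 = 1.205384
Accumulated factor: ((1+r)^k - 1)/r = 2.0979
Balance = $37,600.00 * 1.205384 - $8,580.18 * 2.0979
Balance = $27,322.09

$27,322.09


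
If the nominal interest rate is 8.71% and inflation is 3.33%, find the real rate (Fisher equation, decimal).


Formula: (1 + r_real) = (1 + r_nom) / (1 + inflation)
Substituting: (1 + r_real) = 1.0871 / 1.0333
(1 + r_real) = 1.052066
r_real = 1.052066 - 1 = 0.052066

0.052066


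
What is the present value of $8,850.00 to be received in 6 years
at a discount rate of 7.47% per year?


Formula: PV = FV / (1 + r)^n
Substituting: PV = $8,850.00 / (1 + 0.0747)^6
Discount factor: (1.0747)^6 = 1.540719
PV = $8,850.00 / 1.540719 = $5,744.07

$5,744.07


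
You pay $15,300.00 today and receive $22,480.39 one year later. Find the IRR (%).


Formula: IRR = C1/C0 - 1
Substituting: IRR = $22,480.39 / $15,300.00 - 1
Ratio: 1.469307 - 1 = 0.469307
IRR = 46.9307%

46.9307%


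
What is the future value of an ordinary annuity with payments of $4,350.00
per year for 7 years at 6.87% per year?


Formula: FV = PMT * ((1+r)^n - 1) / r
Growth factor: (1 + 0.0687)^7 = 1.592175
Numerator: 1.592175 - 1 = 0.592175
FV = $4,350.00 * 0.592175 / 0.0687 = $37,495.77

$37,495.77


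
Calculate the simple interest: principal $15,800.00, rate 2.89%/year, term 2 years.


Formula: I = P * r * t
Substituting: I = $15,800.00 * 0.0289 * 2
Step: I = $15,800.00 * 0.0578
I = $913.24

$913.24


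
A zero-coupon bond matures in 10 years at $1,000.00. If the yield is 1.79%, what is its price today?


Formula: Price = FV / (1 + r)^n
Substituting: Price = $1,000.00 / (1 + 0.0179)^10
Discount factor: (1.0179)^10 = 1.194129
Price = $1,000.00 / 1.194129 = $837.43

$837.43


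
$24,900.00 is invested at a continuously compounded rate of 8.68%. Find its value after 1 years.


Formula: FV = P * e^(r*t)
Exponent: r*t = 0.0868 * 1 = 0.0868
e^(0.0868) = 1.090679
FV = $24,900.00 * 1.090679 = $27,157.90

$27,157.90


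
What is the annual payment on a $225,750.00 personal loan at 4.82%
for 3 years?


Formula: PMT = PV * r / (1 - (1+r)^(-n))
Denominator: 1 - (1 + 0.0482)^(-3) = 0.131705
Numerator: $225,750.00 * 0.0482 = 10881.15
PMT = 10881.15 / 0.131705 = $82,617.89

$82,617.89


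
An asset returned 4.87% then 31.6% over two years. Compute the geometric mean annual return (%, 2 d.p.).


Formula: Geometric mean = ((1+r1)*(1+r2))^(1/2) - 1
Product: (1 + 0.0487) * (1 + 0.316) = 1.0487 * 1.316 = 1.380089
Square root: 1.380089^0.5 = 1.174772
Geometric mean = 1.174772 - 1 = 0.174772
As percentage: 17.48%

17.48%


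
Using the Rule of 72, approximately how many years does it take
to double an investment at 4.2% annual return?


Formula: Years ≈ 72 / r
Substituting: Years ≈ 72 / 4.2
Years ≈ 17.1

17.1 years


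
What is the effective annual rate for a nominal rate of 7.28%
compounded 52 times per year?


Formula: EAR = (1 + r/m)^m - 1
Period rate: r/m = 0.0728 / 52 = 0.0014
Compounding: (1 + 0.0014)^52 = 1.075461
EAR = 1.075461 - 1 = 0.075461

0.075461


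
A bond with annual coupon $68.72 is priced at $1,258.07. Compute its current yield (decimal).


Formula: Current yield = annual coupon / price
Substituting: CY = $68.72 / $1,258.07
CY = 0.054623

0.054623


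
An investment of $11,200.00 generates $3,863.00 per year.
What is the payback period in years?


Formula: Payback = investment / annual cash flow
Substituting: Payback = $11,200.00 / $3,863.00
Payback = 2.8993 years

2.8993 years


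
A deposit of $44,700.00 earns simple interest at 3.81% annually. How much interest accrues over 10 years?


Formula: I = P * r * t
Substituting: I = $44,700.00 * 0.0381 * 10
Step: I = $44,700.00 * 0.381
I = $17,030.70

$17,030.70


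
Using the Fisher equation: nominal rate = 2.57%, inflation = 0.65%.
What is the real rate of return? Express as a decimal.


Formula: (1 + r_real) = (1 + r_nom) / (1 + inflation)
Substituting: (1 + r_real) = 1.0257 / 1.0065
(1 + r_real) = 1.019076
r_real = 1.019076 - 1 = 0.019076

0.019076


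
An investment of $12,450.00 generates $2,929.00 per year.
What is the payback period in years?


Formula: Payback = investment / annual cash flow
Substituting: Payback = $12,450.00 / $2,929.00
Payback = 4.2506 years

4.2506 years


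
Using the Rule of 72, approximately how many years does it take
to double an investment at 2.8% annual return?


Formula: Years ≈ 72 / r
Substituting: Years ≈ 72 / 2.8
Years ≈ 25.7

25.7 years


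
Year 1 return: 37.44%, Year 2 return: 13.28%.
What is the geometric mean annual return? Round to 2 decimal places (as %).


Formula: Geometric mean = ((1+r1)*(1+r2))^(1/2) - 1
Product: (1 + 0.3744) * (1 + 0.1328) = 1.3744 * 1.1328 = 1.55692
Square root: 1.55692^0.5 = 1.247766
Geometric mean = 1.247766 - 1 = 0.247766
As percentage: 24.78%

24.78%


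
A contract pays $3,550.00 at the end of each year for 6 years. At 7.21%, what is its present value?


Formula: PV = PMT * (1 - (1+r)^(-n)) / r
Discount factor: (1 + 0.0721)^(-6) = 0.658549
Bracket: 1 - 0.658549 = 0.341451
PV = $3,550.00 * 0.341451 / 0.0721 = $16,812.07

$16,812.07


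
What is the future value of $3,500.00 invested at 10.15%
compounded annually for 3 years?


Formula: FV = P * (1 + r)^n
Substituting: FV = $3,500.00 * (1 + 0.1015)^3
Growth factor: (1.1015)^3 = 1.336452
FV = $3,500.00 * 1.336452 = $4,677.58

$4,677.58


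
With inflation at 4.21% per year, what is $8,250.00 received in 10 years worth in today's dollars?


Formula: Real value = nominal / (1 + inflation)^years
Price level: (1 + 0.0421)^10 = 1.510407
Real value = $8,250.00 / 1.510407 = $5,462.10

$5,462.10


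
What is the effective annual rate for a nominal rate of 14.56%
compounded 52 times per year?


Formula: EAR = (1 + r/m)^m - 1
Period rate: r/m = 0.1456 / 52 = 0.0028
Compounding: (1 + 0.0028)^52 = 1.156498
EAR = 1.156498 - 1 = 0.156498

0.156498


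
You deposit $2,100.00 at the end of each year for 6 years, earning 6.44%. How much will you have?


Formula: FV = PMT * ((1+r)^n - 1) / r
Growth factor: (1 + 0.0644)^6 = 1.454217
Numerator: 1.454217 - 1 = 0.454217
FV = $2,100.00 * 0.454217 / 0.0644 = $14,811.42

$14,811.42


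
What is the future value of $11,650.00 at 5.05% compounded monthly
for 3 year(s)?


Formula: FV = P * (1 + r/m)^(m*t)
Period rate: r/m = 0.0505 / 12 = 0.004208
Total periods: m*t = 12 * 3 = 36
Growth factor: (1 + 0.004208)^36 = 1.163208
FV = $11,650.00 * 1.163208 = $13,551.38

$13,551.38


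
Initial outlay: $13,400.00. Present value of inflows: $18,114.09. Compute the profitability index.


Formula: PI = PV(cash flows) / initial investment
Substituting: PI = $18,114.09 / $13,400.00
PI = 1.3518

1.3518


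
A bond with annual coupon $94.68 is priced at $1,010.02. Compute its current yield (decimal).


Formula: Current yield = annual coupon / price
Substituting: CY = $94.68 / $1,010.02
CY = 0.093741

0.093741


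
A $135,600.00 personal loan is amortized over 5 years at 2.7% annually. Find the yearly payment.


Formula: PMT = PV * r / (1 - (1+r)^(-n))
Denominator: 1 - (1 + 0.027)^(-5) = 0.124718
Numerator: $135,600.00 * 0.027 = 3661.2
PMT = 3661.2 / 0.124718 = $29,355.72

$29,355.72


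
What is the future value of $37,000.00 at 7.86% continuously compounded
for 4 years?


Formula: FV = P * e^(r*t)
Exponent: r*t = 0.0786 * 4 = 0.3144
e^(0.3144) = 1.369437
FV = $37,000.00 * 1.369437 = $50,669.18

$50,669.18


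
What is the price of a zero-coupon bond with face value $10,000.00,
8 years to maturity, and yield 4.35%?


Formula: Price = FV / (1 + r)^n
Substituting: Price = $10,000.00 / (1 + 0.0435)^8
Discount factor: (1.0435)^8 = 1.405852
Price = $10,000.00 / 1.405852 = $7,113.12

$7,113.12


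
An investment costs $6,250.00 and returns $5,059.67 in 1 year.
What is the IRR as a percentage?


Formula: IRR = C1/C0 - 1
Substituting: IRR = $5,059.67 / $6,250.00 - 1
Ratio: 0.809547 - 1 = -0.190453
IRR = -19.0453%

-19.0453%


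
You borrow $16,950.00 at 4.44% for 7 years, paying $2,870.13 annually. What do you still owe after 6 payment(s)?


Formula: Balance = PV*(1+r)^k - PMT*((1+r)^k - 1)/r
Growth: (1 + 0.0444)^6 = 1.29778
Accumulated factor: ((1+r)^k - 1)/r = 6.706764
Balance = $16,950.00 * 1.29778 - $2,870.13 * 6.706764
Balance = $2,748.09

$2,748.09


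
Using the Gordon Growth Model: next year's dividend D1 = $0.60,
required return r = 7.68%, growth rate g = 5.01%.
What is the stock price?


Formula: P = D1 / (r - g)
Spread: r - g = 0.0768 - 0.0501 = 0.0267
Substituting: P = $0.60 / 0.0267
P = $22.47

$22.47


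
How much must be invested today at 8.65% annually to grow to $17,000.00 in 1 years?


Formula: PV = FV / (1 + r)^n
Substituting: PV = $17,000.00 / (1 + 0.0865)^1
Discount factor: (1.0865)^1 = 1.0865
PV = $17,000.00 / 1.0865 = $15,646.57

$15,646.57


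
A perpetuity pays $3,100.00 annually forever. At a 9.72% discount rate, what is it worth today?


Formula: PV = C / r
Substituting: PV = $3,100.00 / 0.0972
PV = $31,893.00

$31,893.00


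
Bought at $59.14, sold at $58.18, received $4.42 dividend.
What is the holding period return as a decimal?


Formula: HPR = (P1 - P0 + D) / P0
Gain: $58.18 - $59.14 + $4.42 = $3.46
HPR = $3.46 / $59.14 = 0.0585

0.0585


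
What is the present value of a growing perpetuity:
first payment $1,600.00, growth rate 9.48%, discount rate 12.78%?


Formula: PV = C / (r - g)
Spread: r - g = 0.1278 - 0.0948 = 0.033
Substituting: PV = $1,600.00 / 0.033
PV = $48,484.85

$48,484.85


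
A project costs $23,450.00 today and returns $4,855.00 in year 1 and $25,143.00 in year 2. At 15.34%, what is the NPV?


Formula: NPV = C0 + C1/(1+r) + C2/(1+r)^2
Discount C1: $4,855.00 / (1 + 0.1534) = $4,209.29
Discount C2: $25,143.00 / (1 + 0.1534)^2 = $18,899.80
NPV = -$23,450.00 + $4,209.29 + $18,899.80 = -$340.91

-$340.91


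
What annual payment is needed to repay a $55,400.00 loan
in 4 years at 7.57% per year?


Formula: PMT = PV * r / (1 - (1+r)^(-n))
Denominator: 1 - (1 + 0.0757)^(-4) = 0.253147
Numerator: $55,400.00 * 0.0757 = 4193.78
PMT = 4193.78 / 0.253147 = $16,566.60

$16,566.60


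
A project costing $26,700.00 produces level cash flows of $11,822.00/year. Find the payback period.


Formula: Payback = investment / annual cash flow
Substituting: Payback = $26,700.00 / $11,822.00
Payback = 2.2585 years

2.2585 years


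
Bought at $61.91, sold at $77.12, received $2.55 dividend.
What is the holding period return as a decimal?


Formula: HPR = (P1 - P0 + D) / P0
Gain: $77.12 - $61.91 + $2.55 = $17.76
HPR = $17.76 / $61.91 = 0.2869

0.2869


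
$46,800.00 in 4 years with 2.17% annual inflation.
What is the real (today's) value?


Formula: Real value = nominal / (1 + inflation)^years
Price level: (1 + 0.0217)^4 = 1.089666
Real value = $46,800.00 / 1.089666 = $42,948.92

$42,948.92


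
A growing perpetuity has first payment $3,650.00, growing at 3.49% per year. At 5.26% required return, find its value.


Formula: PV = C / (r - g)
Spread: r - g = 0.0526 - 0.0349 = 0.0177
Substituting: PV = $3,650.00 / 0.0177
PV = $206,214.69

$206,214.69


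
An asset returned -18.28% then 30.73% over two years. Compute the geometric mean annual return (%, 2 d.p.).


Formula: Geometric mean = ((1+r1)*(1+r2))^(1/2) - 1
Product: (1 + -0.1828) * (1 + 0.3073) = 0.8172 * 1.3073 = 1.068326
Square root: 1.068326^0.5 = 1.033598
Geometric mean = 1.033598 - 1 = 0.033598
As percentage: 3.36%

3.36%


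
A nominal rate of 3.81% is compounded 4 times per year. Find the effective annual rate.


Formula: EAR = (1 + r/m)^m - 1
Period rate: r/m = 0.0381 / 4 = 0.009525
Compounding: (1 + 0.009525)^4 = 1.038648
EAR = 1.038648 - 1 = 0.038648

0.038648


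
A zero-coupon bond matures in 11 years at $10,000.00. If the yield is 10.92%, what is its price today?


Formula: Price = FV / (1 + r)^n
Substituting: Price = $10,000.00 / (1 + 0.1092)^11
Discount factor: (1.1092)^11 = 3.12686
Price = $10,000.00 / 3.12686 = $3,198.10

$3,198.10


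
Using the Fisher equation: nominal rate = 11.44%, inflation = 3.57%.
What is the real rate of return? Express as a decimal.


Formula: (1 + r_real) = (1 + r_nom) / (1 + inflation)
Substituting: (1 + r_real) = 1.1144 / 1.0357
(1 + r_real) = 1.075987
r_real = 1.075987 - 1 = 0.075987

0.075987


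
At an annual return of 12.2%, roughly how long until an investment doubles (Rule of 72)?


Formula: Years ≈ 72 / r
Substituting: Years ≈ 72 / 12.2
Years ≈ 5.9

5.9 years


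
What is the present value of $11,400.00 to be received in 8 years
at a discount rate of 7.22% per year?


Formula: PV = FV / (1 + r)^n
Substituting: PV = $11,400.00 / (1 + 0.0722)^8
Discount factor: (1.0722)^8 = 1.746652
PV = $11,400.00 / 1.746652 = $6,526.77

$6,526.77


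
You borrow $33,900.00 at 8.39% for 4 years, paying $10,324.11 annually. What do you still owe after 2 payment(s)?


Formula: Balance = PV*(1+r)^k - PMT*((1+r)^k - 1)/r
Growth: (1 + 0.0839)^2 = 1.174839
Accumulated factor: ((1+r)^k - 1)/r = 2.0839
Balance = $33,900.00 * 1.174839 - $10,324.11 * 2.0839
Balance = $18,312.64

$18,312.64


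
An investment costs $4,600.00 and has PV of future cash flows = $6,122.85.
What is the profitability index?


Formula: PI = PV(cash flows) / initial investment
Substituting: PI = $6,122.85 / $4,600.00
PI = 1.3311

1.3311


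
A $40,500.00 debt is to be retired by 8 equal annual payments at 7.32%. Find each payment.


Formula: PMT = PV * r / (1 - (1+r)^(-n))
Denominator: 1 - (1 + 0.0732)^(-8) = 0.43173
Numerator: $40,500.00 * 0.0732 = 2964.6
PMT = 2964.6 / 0.43173 = $6,866.79

$6,866.79


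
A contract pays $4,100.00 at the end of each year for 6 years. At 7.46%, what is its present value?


Formula: PV = PMT * (1 - (1+r)^(-n)) / r
Discount factor: (1 + 0.0746)^(-6) = 0.64941
Bracket: 1 - 0.64941 = 0.35059
PV = $4,100.00 * 0.35059 / 0.0746 = $19,268.35

$19,268.35


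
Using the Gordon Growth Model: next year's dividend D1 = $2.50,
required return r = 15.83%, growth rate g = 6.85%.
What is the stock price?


Formula: P = D1 / (r - g)
Spread: r - g = 0.1583 - 0.0685 = 0.0898
Substituting: P = $2.50 / 0.0898
P = $27.84

$27.84


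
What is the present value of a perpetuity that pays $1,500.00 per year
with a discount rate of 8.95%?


Formula: PV = C / r
Substituting: PV = $1,500.00 / 0.0895
PV = $16,759.78

$16,759.78


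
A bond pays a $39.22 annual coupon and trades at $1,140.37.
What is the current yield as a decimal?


Formula: Current yield = annual coupon / price
Substituting: CY = $39.22 / $1,140.37
CY = 0.034392

0.034392


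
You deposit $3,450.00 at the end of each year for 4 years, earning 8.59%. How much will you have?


Formula: FV = PMT * ((1+r)^n - 1) / r
Growth factor: (1 + 0.0859)^4 = 1.390463
Numerator: 1.390463 - 1 = 0.390463
FV = $3,450.00 * 0.390463 / 0.0859 = $15,682.14

$15,682.14


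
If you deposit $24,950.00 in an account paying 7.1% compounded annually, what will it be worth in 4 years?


Formula: FV = P * (1 + r)^n
Substituting: FV = $24,950.00 * (1 + 0.071)^4
Growth factor: (1.071)^4 = 1.315703
FV = $24,950.00 * 1.315703 = $32,826.79

$32,826.79


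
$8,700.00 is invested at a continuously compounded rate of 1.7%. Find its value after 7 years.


Formula: FV = P * e^(r*t)
Exponent: r*t = 0.017 * 7 = 0.119
e^(0.119) = 1.12637
FV = $8,700.00 * 1.12637 = $9,799.42

$9,799.42


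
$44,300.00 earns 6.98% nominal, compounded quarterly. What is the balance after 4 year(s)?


Formula: FV = P * (1 + r/m)^(m*t)
Period rate: r/m = 0.0698 / 4 = 0.01745
Total periods: m*t = 4 * 4 = 16
Growth factor: (1 + 0.01745)^16 = 1.318892
FV = $44,300.00 * 1.318892 = $58,426.91

$58,426.91


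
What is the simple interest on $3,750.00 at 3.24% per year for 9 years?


Formula: I = P * r * t
Substituting: I = $3,750.00 * 0.0324 * 9
Step: I = $3,750.00 * 0.2916
I = $1,093.50

$1,093.50


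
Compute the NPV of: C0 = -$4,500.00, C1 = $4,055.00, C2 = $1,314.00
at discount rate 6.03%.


Formula: NPV = C0 + C1/(1+r) + C2/(1+r)^2
Discount C1: $4,055.00 / (1 + 0.0603) = $3,824.39
Discount C2: $1,314.00 / (1 + 0.0603)^2 = $1,168.79
NPV = -$4,500.00 + $3,824.39 + $1,168.79 = $493.18

$493.18


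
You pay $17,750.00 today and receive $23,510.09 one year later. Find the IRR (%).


Formula: IRR = C1/C0 - 1
Substituting: IRR = $23,510.09 / $17,750.00 - 1
Ratio: 1.324512 - 1 = 0.324512
IRR = 32.4512%

32.4512%


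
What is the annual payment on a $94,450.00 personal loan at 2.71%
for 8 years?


Formula: PMT = PV * r / (1 - (1+r)^(-n))
Denominator: 1 - (1 + 0.0271)^(-8) = 0.192582
Numerator: $94,450.00 * 0.0271 = 2559.595
PMT = 2559.595 / 0.192582 = $13,290.90

$13,290.90


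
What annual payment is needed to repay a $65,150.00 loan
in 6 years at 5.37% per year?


Formula: PMT = PV * r / (1 - (1+r)^(-n))
Denominator: 1 - (1 + 0.0537)^(-6) = 0.269369
Numerator: $65,150.00 * 0.0537 = 3498.555
PMT = 3498.555 / 0.269369 = $12,987.97

$12,987.97


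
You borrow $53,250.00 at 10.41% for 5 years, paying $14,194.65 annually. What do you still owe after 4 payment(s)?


Formula: Balance = PV*(1+r)^k - PMT*((1+r)^k - 1)/r
Growth: (1 + 0.1041)^4 = 1.486051
Accumulated factor: ((1+r)^k - 1)/r = 4.669075
Balance = $53,250.00 * 1.486051 - $14,194.65 * 4.669075
Balance = $12,856.31

$12,856.31


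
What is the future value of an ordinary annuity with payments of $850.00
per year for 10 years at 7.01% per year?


Formula: FV = PMT * ((1+r)^n - 1) / r
Growth factor: (1 + 0.0701)^10 = 1.968991
Numerator: 1.968991 - 1 = 0.968991
FV = $850.00 * 0.968991 / 0.0701 = $11,749.53

$11,749.53


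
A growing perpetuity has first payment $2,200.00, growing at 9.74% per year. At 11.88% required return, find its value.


Formula: PV = C / (r - g)
Spread: r - g = 0.1188 - 0.0974 = 0.0214
Substituting: PV = $2,200.00 / 0.0214
PV = $102,803.74

$102,803.74


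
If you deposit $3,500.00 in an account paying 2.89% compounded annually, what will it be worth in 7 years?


Formula: FV = P * (1 + r)^n
Substituting: FV = $3,500.00 * (1 + 0.0289)^7
Growth factor: (1.0289)^7 = 1.220709
FV = $3,500.00 * 1.220709 = $4,272.48

$4,272.48


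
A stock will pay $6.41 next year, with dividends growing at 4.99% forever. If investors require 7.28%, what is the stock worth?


Formula: P = D1 / (r - g)
Spread: r - g = 0.0728 - 0.0499 = 0.0229
Substituting: P = $6.41 / 0.0229
P = $279.91

$279.91


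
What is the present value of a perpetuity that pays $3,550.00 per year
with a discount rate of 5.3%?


Formula: PV = C / r
Substituting: PV = $3,550.00 / 0.053
PV = $66,981.13

$66,981.13


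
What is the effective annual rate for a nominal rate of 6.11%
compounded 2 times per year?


Formula: EAR = (1 + r/m)^m - 1
Period rate: r/m = 0.0611 / 2 = 0.03055
Compounding: (1 + 0.03055)^2 = 1.062033
EAR = 1.062033 - 1 = 0.062033

0.062033


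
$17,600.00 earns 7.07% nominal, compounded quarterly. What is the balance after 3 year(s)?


Formula: FV = P * (1 + r/m)^(m*t)
Period rate: r/m = 0.0707 / 4 = 0.017675
Total periods: m*t = 4 * 3 = 12
Growth factor: (1 + 0.017675)^12 = 1.233983
FV = $17,600.00 * 1.233983 = $21,718.11

$21,718.11


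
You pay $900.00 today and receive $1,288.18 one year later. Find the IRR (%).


Formula: IRR = C1/C0 - 1
Substituting: IRR = $1,288.18 / $900.00 - 1
Ratio: 1.431311 - 1 = 0.431311
IRR = 43.1311%

43.1311%


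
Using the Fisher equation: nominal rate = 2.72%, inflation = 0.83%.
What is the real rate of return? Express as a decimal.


Formula: (1 + r_real) = (1 + r_nom) / (1 + inflation)
Substituting: (1 + r_real) = 1.0272 / 1.0083
(1 + r_real) = 1.018744
r_real = 1.018744 - 1 = 0.018744

0.018744


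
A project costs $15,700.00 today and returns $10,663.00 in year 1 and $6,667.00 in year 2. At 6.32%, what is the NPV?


Formula: NPV = C0 + C1/(1+r) + C2/(1+r)^2
Discount C1: $10,663.00 / (1 + 0.0632) = $10,029.16
Discount C2: $6,667.00 / (1 + 0.0632)^2 = $5,897.94
NPV = -$15,700.00 + $10,029.16 + $5,897.94 = $227.10

$227.10


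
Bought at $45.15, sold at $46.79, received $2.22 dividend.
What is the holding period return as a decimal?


Formula: HPR = (P1 - P0 + D) / P0
Gain: $46.79 - $45.15 + $2.22 = $3.86
HPR = $3.86 / $45.15 = 0.0855

0.0855


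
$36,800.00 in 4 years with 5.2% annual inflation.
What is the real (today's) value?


Formula: Real value = nominal / (1 + inflation)^years
Price level: (1 + 0.052)^4 = 1.224794
Real value = $36,800.00 / 1.224794 = $30,045.88

$30,045.88


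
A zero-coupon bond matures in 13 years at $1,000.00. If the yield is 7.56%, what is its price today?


Formula: Price = FV / (1 + r)^n
Substituting: Price = $1,000.00 / (1 + 0.0756)^13
Discount factor: (1.0756)^13 = 2.579053
Price = $1,000.00 / 2.579053 = $387.74

$387.74


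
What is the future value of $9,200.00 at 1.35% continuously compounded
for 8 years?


Formula: FV = P * e^(r*t)
Exponent: r*t = 0.0135 * 8 = 0.108
e^(0.108) = 1.114048
FV = $9,200.00 * 1.114048 = $10,249.24

$10,249.24


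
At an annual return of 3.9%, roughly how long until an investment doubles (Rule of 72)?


Formula: Years ≈ 72 / r
Substituting: Years ≈ 72 / 3.9
Years ≈ 18.5

18.5 years


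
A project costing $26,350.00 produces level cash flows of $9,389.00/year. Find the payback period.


Formula: Payback = investment / annual cash flow
Substituting: Payback = $26,350.00 / $9,389.00
Payback = 2.8065 years

2.8065 years


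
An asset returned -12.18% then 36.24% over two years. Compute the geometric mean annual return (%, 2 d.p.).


Formula: Geometric mean = ((1+r1)*(1+r2))^(1/2) - 1
Product: (1 + -0.1218) * (1 + 0.3624) = 0.8782 * 1.3624 = 1.19646
Square root: 1.19646^0.5 = 1.093828
Geometric mean = 1.093828 - 1 = 0.093828
As percentage: 9.38%

9.38%


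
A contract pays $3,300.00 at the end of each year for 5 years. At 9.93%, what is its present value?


Formula: PV = PMT * (1 - (1+r)^(-n)) / r
Discount factor: (1 + 0.0993)^(-5) = 0.622901
Bracket: 1 - 0.622901 = 0.377099
PV = $3,300.00 * 0.377099 / 0.0993 = $12,532.00

$12,532.00


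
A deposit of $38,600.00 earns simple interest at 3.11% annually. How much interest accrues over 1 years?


Formula: I = P * r * t
Substituting: I = $38,600.00 * 0.0311 * 1
Step: I = $38,600.00 * 0.0311
I = $1,200.46

$1,200.46


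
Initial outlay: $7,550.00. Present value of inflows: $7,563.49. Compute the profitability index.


Formula: PI = PV(cash flows) / initial investment
Substituting: PI = $7,563.49 / $7,550.00
PI = 1.0018

1.0018


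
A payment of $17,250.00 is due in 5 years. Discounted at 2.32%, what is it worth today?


Formula: PV = FV / (1 + r)^n
Substituting: PV = $17,250.00 / (1 + 0.0232)^5
Discount factor: (1.0232)^5 = 1.121509
PV = $17,250.00 / 1.121509 = $15,381.07

$15,381.07


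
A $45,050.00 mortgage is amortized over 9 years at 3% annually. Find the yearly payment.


Formula: PMT = PV * r / (1 - (1+r)^(-n))
Denominator: 1 - (1 + 0.03)^(-9) = 0.233583
Numerator: $45,050.00 * 0.03 = 1351.5
PMT = 1351.5 / 0.233583 = $5,785.95

$5,785.95


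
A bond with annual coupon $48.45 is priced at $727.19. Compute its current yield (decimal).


Formula: Current yield = annual coupon / price
Substituting: CY = $48.45 / $727.19
CY = 0.066626

0.066626


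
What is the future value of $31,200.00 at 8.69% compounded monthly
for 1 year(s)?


Formula: FV = P * (1 + r/m)^(m*t)
Period rate: r/m = 0.0869 / 12 = 0.007242
Total periods: m*t = 12 * 1 = 12
Growth factor: (1 + 0.007242)^12 = 1.090446
FV = $31,200.00 * 1.090446 = $34,021.92

$34,021.92


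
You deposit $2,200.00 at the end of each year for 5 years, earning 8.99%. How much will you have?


Formula: FV = PMT * ((1+r)^n - 1) / r
Growth factor: (1 + 0.0899)^5 = 1.537918
Numerator: 1.537918 - 1 = 0.537918
FV = $2,200.00 * 0.537918 / 0.0899 = $13,163.74

$13,163.74
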